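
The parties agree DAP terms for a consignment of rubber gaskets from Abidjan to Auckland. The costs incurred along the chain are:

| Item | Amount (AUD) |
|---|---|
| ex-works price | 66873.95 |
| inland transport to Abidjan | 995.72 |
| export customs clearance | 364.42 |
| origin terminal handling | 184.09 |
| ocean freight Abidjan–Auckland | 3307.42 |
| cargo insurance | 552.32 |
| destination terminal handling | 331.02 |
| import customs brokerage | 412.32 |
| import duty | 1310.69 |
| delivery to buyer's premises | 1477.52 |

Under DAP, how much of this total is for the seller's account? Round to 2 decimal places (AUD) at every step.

DAP: the seller bears all costs to the named destination except import duty and clearance.
Seller's account: goods 66873.95 + inland to port 995.72 + export clearance 364.42 + origin terminal 184.09 + freight 3307.42 + insurance 552.32 + destination terminal 331.02 + delivery 1477.52 = 74086.46
Buyer's account: brokerage 412.32 + duty 1310.69 = 1723.01

Seller's account: AUD 74086.46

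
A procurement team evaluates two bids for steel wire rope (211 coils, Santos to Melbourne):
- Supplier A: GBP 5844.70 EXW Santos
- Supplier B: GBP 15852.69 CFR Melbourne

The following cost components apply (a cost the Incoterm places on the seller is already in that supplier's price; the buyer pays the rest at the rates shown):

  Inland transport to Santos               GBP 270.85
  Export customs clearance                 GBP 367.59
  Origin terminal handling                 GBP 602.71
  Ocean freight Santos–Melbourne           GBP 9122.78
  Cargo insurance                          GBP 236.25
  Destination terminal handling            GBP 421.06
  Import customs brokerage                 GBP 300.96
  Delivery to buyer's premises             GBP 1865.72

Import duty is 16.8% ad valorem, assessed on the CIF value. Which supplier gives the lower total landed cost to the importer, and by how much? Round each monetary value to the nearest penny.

Supplier B is cheaper by GBP 415.74

Supplier A (EXW):
CIF value = EXW price + inland to port + export clearance + origin terminal + freight + insurance = 5844.70 + 270.85 + 367.59 + 602.71 + 9122.78 + 236.25 = 16444.88
Import duty = 16444.88 × 16.8% = 2762.74
Buyer bears (A): 270.85 + 367.59 + 602.71 + 9122.78 + 236.25 + 421.06 + 300.96 + 1865.72 = 13187.92
Landed cost (A) = invoice 5844.70 + 13187.92 + duty 2762.74 = 21795.36
Supplier B (CFR):
CIF value = CFR price + insurance = 15852.69 + 236.25 = 16088.94
Import duty = 16088.94 × 16.8% = 2702.94
Buyer bears (B): 236.25 + 421.06 + 300.96 + 1865.72 = 2823.99
Landed cost (B) = invoice 15852.69 + 2823.99 + duty 2702.94 = 21379.62
Difference = |21795.36 − 21379.62| = 415.74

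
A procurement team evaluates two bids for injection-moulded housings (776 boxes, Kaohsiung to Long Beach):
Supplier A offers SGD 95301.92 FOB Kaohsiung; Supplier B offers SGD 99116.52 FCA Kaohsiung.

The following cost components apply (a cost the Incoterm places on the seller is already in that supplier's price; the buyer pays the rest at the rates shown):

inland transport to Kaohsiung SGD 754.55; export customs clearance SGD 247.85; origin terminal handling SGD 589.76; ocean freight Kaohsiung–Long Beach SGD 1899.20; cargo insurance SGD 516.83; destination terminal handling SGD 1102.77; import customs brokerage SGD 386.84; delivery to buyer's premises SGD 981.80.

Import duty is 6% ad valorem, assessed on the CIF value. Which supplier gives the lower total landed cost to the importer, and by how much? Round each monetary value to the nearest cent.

Supplier A (FOB):
CIF value = FOB price + freight + insurance = 95301.92 + 1899.20 + 516.83 = 97717.95
Import duty = 97717.95 × 6% = 5863.08
Buyer bears (A): 1899.20 + 516.83 + 1102.77 + 386.84 + 981.80 = 4887.44
Landed cost (A) = invoice 95301.92 + 4887.44 + duty 5863.08 = 106052.44
Supplier B (FCA):
CIF value = FCA price + origin terminal + freight + insurance = 99116.52 + 589.76 + 1899.20 + 516.83 = 102122.31
Import duty = 102122.31 × 6% = 6127.34
Buyer bears (B): 589.76 + 1899.20 + 516.83 + 1102.77 + 386.84 + 981.80 = 5477.20
Landed cost (B) = invoice 99116.52 + 5477.20 + duty 6127.34 = 110721.06
Difference = |106052.44 − 110721.06| = 4668.62

Supplier A is cheaper by SGD 4668.62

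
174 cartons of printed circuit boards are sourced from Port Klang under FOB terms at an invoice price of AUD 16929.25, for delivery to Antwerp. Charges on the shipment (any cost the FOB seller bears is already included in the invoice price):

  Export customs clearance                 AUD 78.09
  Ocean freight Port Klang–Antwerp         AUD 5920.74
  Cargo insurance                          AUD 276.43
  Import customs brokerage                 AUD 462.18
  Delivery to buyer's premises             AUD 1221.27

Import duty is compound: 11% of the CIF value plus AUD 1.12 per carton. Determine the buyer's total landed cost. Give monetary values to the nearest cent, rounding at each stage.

FOB: the seller bears costs until goods are on board at the origin port; the buyer bears freight, insurance and all costs thereafter.
Already in the invoice (seller's account under FOB): export clearance — exclude.
CIF value = FOB price + freight + insurance = 16929.25 + 5920.74 + 276.43 = 23126.42
Ad valorem component: 23126.42 × 11% = 2543.91
Specific component: 174 × 1.12 = 194.88
Import duty = 2543.91 + 194.88 = 2738.79
Buyer bears: freight 5920.74 + insurance 276.43 + brokerage 462.18 + delivery 1221.27 + duty 2738.79 = 10619.41
Landed cost = invoice 16929.25 + 10619.41 = 27548.66

Total landed cost: AUD 27548.66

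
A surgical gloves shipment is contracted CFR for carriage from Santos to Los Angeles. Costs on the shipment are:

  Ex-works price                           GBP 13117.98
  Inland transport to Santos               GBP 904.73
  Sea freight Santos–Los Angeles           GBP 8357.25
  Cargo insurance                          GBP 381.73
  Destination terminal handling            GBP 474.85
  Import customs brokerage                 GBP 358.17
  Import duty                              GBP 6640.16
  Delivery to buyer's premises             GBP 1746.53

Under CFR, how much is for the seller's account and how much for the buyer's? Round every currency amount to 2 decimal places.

Seller: GBP 22379.96; buyer: GBP 9601.44

CFR: the seller pays costs through ocean freight to the destination port, but not insurance.
Seller's account: goods 13117.98 + inland to port 904.73 + freight 8357.25 = 22379.96
Buyer's account: insurance 381.73 + destination terminal 474.85 + brokerage 358.17 + duty 6640.16 + delivery 1746.53 = 9601.44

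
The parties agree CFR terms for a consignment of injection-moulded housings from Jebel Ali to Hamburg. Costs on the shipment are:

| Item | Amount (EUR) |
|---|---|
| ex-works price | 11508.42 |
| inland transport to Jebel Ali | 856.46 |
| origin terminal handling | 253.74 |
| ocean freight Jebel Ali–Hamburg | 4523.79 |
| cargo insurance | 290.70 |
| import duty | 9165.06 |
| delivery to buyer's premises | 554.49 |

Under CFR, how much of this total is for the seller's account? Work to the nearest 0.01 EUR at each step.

Seller's account: EUR 17142.41

CFR: the seller pays costs through ocean freight to the destination port, but not insurance.
Seller's account: goods 11508.42 + inland to port 856.46 + origin terminal 253.74 + freight 4523.79 = 17142.41
Buyer's account: insurance 290.70 + duty 9165.06 + delivery 554.49 = 10010.25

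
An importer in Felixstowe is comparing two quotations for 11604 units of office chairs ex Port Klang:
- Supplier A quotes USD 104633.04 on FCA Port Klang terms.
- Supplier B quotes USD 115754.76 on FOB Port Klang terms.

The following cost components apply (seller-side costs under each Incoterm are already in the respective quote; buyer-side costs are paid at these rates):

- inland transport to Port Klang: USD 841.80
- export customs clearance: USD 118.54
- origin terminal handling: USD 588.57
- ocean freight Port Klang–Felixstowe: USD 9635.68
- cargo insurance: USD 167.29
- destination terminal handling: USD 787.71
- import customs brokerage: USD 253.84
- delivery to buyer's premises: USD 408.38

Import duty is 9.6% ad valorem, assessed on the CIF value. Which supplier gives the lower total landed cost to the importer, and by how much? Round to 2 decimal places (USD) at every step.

Supplier A is cheaper by USD 11544.33

Supplier A (FCA):
CIF value = FCA price + origin terminal + freight + insurance = 104633.04 + 588.57 + 9635.68 + 167.29 = 115024.58
Import duty = 115024.58 × 9.6% = 11042.36
Buyer bears (A): 588.57 + 9635.68 + 167.29 + 787.71 + 253.84 + 408.38 = 11841.47
Landed cost (A) = invoice 104633.04 + 11841.47 + duty 11042.36 = 127516.87
Supplier B (FOB):
CIF value = FOB price + freight + insurance = 115754.76 + 9635.68 + 167.29 = 125557.73
Import duty = 125557.73 × 9.6% = 12053.54
Buyer bears (B): 9635.68 + 167.29 + 787.71 + 253.84 + 408.38 = 11252.90
Landed cost (B) = invoice 115754.76 + 11252.90 + duty 12053.54 = 139061.20
Difference = |127516.87 − 139061.20| = 11544.33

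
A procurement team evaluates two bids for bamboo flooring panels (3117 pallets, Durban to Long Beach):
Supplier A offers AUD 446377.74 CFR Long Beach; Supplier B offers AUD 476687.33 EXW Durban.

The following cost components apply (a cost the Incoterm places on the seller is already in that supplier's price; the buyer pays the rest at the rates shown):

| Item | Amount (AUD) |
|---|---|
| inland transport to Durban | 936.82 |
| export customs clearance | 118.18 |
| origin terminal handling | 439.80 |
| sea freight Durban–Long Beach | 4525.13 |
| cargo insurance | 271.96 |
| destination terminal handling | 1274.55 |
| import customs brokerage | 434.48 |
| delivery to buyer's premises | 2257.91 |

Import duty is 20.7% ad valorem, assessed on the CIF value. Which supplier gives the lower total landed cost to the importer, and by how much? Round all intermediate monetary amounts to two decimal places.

Supplier A is cheaper by AUD 43849.73

Supplier A (CFR):
CIF value = CFR price + insurance = 446377.74 + 271.96 = 446649.70
Import duty = 446649.70 × 20.7% = 92456.49
Buyer bears (A): 271.96 + 1274.55 + 434.48 + 2257.91 = 4238.90
Landed cost (A) = invoice 446377.74 + 4238.90 + duty 92456.49 = 543073.13
Supplier B (EXW):
CIF value = EXW price + inland to port + export clearance + origin terminal + freight + insurance = 476687.33 + 936.82 + 118.18 + 439.80 + 4525.13 + 271.96 = 482979.22
Import duty = 482979.22 × 20.7% = 99976.70
Buyer bears (B): 936.82 + 118.18 + 439.80 + 4525.13 + 271.96 + 1274.55 + 434.48 + 2257.91 = 10258.83
Landed cost (B) = invoice 476687.33 + 10258.83 + duty 99976.70 = 586922.86
Difference = |543073.13 − 586922.86| = 43849.73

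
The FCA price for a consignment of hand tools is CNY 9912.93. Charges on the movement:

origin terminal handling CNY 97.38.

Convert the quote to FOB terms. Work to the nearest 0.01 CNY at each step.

From FCA to FOB, the seller additionally bears: origin terminal.
FOB price = 9912.93 + 97.38 = 10010.31

FOB price: CNY 10010.31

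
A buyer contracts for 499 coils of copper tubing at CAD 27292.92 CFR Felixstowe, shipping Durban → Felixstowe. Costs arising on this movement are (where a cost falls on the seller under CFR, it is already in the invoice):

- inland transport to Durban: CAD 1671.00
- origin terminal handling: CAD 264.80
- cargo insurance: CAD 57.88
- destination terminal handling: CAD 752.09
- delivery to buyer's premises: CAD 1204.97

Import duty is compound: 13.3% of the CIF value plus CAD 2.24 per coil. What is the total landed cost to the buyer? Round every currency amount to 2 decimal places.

CFR: the seller pays costs through ocean freight to the destination port, but not insurance.
Already in the invoice (seller's account under CFR): inland to port, origin terminal — exclude.
CIF value = CFR price + insurance = 27292.92 + 57.88 = 27350.80
Ad valorem component: 27350.80 × 13.3% = 3637.66
Specific component: 499 × 2.24 = 1117.76
Import duty = 3637.66 + 1117.76 = 4755.42
Buyer bears: insurance 57.88 + destination terminal 752.09 + delivery 1204.97 + duty 4755.42 = 6770.36
Landed cost = invoice 27292.92 + 6770.36 = 34063.28

Total landed cost: CAD 34063.28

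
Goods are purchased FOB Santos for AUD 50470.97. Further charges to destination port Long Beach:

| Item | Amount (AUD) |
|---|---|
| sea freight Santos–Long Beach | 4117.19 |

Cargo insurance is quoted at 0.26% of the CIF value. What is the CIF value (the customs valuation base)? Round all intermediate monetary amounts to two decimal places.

CIF value: AUD 54730.46

Let C be the CIF value. C = FOB price + freight + 0.26% × C
C − 0.26% × C = 50470.97 + 4117.19
0.9974 × C = 54588.16
C = 54588.16 / 0.9974 = 54730.46
Insurance premium = 0.26% × 54730.46 = 142.30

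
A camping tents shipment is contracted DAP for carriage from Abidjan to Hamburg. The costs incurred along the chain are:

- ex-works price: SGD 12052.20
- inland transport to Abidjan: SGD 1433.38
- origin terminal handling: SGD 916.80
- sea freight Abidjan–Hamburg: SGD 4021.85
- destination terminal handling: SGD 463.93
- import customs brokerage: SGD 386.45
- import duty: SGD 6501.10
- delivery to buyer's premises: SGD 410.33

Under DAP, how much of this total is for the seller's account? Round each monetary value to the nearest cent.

Seller's account: SGD 19298.49

DAP: the seller bears all costs to the named destination except import duty and clearance.
Seller's account: goods 12052.20 + inland to port 1433.38 + origin terminal 916.80 + freight 4021.85 + destination terminal 463.93 + delivery 410.33 = 19298.49
Buyer's account: brokerage 386.45 + duty 6501.10 = 6887.55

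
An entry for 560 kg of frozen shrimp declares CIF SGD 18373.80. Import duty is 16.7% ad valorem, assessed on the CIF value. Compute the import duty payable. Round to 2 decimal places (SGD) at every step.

Import duty: SGD 3068.42

Import duty = 18373.80 × 16.7% = 3068.42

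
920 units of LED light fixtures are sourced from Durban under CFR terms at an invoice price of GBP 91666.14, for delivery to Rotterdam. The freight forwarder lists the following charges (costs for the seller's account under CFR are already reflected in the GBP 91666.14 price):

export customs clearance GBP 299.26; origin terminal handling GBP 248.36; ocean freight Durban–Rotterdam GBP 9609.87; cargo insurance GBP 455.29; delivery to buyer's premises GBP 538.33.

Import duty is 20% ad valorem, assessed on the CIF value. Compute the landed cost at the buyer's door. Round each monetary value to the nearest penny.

Total landed cost: GBP 111084.05

CFR: the seller pays costs through ocean freight to the destination port, but not insurance.
Already in the invoice (seller's account under CFR): export clearance, origin terminal, freight — exclude.
CIF value = CFR price + insurance = 91666.14 + 455.29 = 92121.43
Import duty = 92121.43 × 20% = 18424.29
Buyer bears: insurance 455.29 + delivery 538.33 + duty 18424.29 = 19417.91
Landed cost = invoice 91666.14 + 19417.91 = 111084.05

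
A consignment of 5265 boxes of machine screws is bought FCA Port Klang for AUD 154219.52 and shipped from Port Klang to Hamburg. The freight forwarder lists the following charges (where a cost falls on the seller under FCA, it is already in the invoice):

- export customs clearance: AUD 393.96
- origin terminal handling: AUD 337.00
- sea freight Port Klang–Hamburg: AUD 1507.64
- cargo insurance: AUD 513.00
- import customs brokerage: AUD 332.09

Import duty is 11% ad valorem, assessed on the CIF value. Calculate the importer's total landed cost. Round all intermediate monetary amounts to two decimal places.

FCA: the seller delivers export-cleared goods to the carrier; the buyer bears costs from that point.
Already in the invoice (seller's account under FCA): export clearance — exclude.
CIF value = FCA price + origin terminal + freight + insurance = 154219.52 + 337.00 + 1507.64 + 513.00 = 156577.16
Import duty = 156577.16 × 11% = 17223.49
Buyer bears: origin terminal 337.00 + freight 1507.64 + insurance 513.00 + brokerage 332.09 + duty 17223.49 = 19913.22
Landed cost = invoice 154219.52 + 19913.22 = 174132.74

Total landed cost: AUD 174132.74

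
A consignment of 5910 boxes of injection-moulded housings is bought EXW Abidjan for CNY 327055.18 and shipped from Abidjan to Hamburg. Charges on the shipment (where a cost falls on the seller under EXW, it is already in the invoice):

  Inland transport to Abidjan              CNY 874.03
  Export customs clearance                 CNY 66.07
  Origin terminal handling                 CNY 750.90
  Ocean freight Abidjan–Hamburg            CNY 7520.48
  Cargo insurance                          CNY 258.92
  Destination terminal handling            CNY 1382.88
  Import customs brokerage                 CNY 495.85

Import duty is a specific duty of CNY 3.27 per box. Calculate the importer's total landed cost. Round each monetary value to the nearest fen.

EXW: the seller makes goods available at their premises; the buyer bears all onward costs.
CIF value = EXW price + inland to port + export clearance + origin terminal + freight + insurance = 327055.18 + 874.03 + 66.07 + 750.90 + 7520.48 + 258.92 = 336525.58
Import duty = 5910 × 3.27 = 19325.70
Buyer bears: inland to port 874.03 + export clearance 66.07 + origin terminal 750.90 + freight 7520.48 + insurance 258.92 + destination terminal 1382.88 + brokerage 495.85 + duty 19325.70 = 30674.83
Landed cost = invoice 327055.18 + 30674.83 = 357730.01

Total landed cost: CNY 357730.01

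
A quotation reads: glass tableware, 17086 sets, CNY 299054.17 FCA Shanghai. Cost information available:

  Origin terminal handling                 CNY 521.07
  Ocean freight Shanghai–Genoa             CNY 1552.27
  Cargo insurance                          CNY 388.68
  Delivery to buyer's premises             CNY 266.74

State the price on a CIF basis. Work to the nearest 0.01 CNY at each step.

CIF price: CNY 301516.19

Not relevant to the conversion: delivery — on the buyer under both terms; not part of either seller's price.
From FCA to CIF, the seller additionally bears: origin terminal, freight, insurance.
CIF price = 299054.17 + 521.07 + 1552.27 + 388.68 = 301516.19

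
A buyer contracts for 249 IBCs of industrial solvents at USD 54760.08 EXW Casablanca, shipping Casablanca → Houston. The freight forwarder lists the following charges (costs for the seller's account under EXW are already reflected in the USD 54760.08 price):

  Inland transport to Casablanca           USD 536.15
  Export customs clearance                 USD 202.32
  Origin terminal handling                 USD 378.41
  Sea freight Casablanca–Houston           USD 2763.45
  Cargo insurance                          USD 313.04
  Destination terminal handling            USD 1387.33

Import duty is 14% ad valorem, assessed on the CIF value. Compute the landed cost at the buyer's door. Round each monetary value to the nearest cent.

Total landed cost: USD 68594.26

EXW: the seller makes goods available at their premises; the buyer bears all onward costs.
CIF value = EXW price + inland to port + export clearance + origin terminal + freight + insurance = 54760.08 + 536.15 + 202.32 + 378.41 + 2763.45 + 313.04 = 58953.45
Import duty = 58953.45 × 14% = 8253.48
Buyer bears: inland to port 536.15 + export clearance 202.32 + origin terminal 378.41 + freight 2763.45 + insurance 313.04 + destination terminal 1387.33 + duty 8253.48 = 13834.18
Landed cost = invoice 54760.08 + 13834.18 = 68594.26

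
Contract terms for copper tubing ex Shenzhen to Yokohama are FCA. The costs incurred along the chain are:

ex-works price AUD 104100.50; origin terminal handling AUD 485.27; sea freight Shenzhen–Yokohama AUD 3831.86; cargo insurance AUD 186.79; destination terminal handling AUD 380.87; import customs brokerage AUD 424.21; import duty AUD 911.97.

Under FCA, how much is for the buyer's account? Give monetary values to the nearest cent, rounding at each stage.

FCA: the seller delivers export-cleared goods to the carrier; the buyer bears costs from that point.
Seller's account: goods 104100.50 = 104100.50
Buyer's account: origin terminal 485.27 + freight 3831.86 + insurance 186.79 + destination terminal 380.87 + brokerage 424.21 + duty 911.97 = 6220.97

Buyer's account: AUD 6220.97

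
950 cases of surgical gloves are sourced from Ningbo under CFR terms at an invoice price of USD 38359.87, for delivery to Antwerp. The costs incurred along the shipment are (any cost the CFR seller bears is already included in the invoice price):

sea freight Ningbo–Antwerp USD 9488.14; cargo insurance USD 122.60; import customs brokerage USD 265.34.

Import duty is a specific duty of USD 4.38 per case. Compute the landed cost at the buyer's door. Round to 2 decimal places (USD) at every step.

CFR: the seller pays costs through ocean freight to the destination port, but not insurance.
Already in the invoice (seller's account under CFR): freight — exclude.
CIF value = CFR price + insurance = 38359.87 + 122.60 = 38482.47
Import duty = 950 × 4.38 = 4161.00
Buyer bears: insurance 122.60 + brokerage 265.34 + duty 4161.00 = 4548.94
Landed cost = invoice 38359.87 + 4548.94 = 42908.81

Total landed cost: USD 42908.81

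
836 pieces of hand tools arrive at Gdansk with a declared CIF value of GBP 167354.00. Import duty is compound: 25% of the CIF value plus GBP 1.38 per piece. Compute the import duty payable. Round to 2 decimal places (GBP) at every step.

Ad valorem component: 167354.00 × 25% = 41838.50
Specific component: 836 × 1.38 = 1153.68
Import duty = 41838.50 + 1153.68 = 42992.18

Import duty: GBP 42992.18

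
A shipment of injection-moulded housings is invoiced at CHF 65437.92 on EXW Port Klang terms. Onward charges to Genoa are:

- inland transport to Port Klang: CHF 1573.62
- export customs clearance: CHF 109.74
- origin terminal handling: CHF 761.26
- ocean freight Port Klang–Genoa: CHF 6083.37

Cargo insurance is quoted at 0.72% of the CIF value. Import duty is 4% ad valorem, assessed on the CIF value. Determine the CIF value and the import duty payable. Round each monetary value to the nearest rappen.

CIF value: CHF 74502.33; import duty: CHF 2980.09

Let C be the CIF value. C = EXW price + pre-shipment costs + freight + 0.72% × C
C − 0.72% × C = 65437.92 + 1573.62 + 109.74 + 761.26 + 6083.37
0.9928 × C = 73965.91
C = 73965.91 / 0.9928 = 74502.33
Insurance premium = 0.72% × 74502.33 = 536.42
Import duty = 74502.33 × 4% = 2980.09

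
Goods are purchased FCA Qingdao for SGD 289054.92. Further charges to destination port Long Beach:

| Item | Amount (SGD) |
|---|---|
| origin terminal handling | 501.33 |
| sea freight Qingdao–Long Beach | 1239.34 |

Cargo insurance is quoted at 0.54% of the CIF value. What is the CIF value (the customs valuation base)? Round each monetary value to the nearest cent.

Let C be the CIF value. C = FCA price + pre-shipment costs + freight + 0.54% × C
C − 0.54% × C = 289054.92 + 501.33 + 1239.34
0.9946 × C = 290795.59
C = 290795.59 / 0.9946 = 292374.41
Insurance premium = 0.54% × 292374.41 = 1578.82

CIF value: SGD 292374.41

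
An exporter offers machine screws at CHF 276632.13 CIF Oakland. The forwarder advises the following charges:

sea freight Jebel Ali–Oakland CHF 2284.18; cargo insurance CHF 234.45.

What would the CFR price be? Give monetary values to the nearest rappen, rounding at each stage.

CFR price: CHF 276397.68

Not relevant to the conversion: freight — on the seller under both CIF and CFR; already in the CIF price and stays in the CFR price.
From CIF to CFR, the seller no longer bears: insurance.
CFR price = 276632.13 − 234.45 = 276397.68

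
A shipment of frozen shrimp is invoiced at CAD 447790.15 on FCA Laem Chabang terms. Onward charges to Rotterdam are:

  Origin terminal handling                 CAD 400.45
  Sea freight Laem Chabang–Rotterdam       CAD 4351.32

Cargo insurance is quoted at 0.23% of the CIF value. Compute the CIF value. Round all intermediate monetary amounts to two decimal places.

Let C be the CIF value. C = FCA price + pre-shipment costs + freight + 0.23% × C
C − 0.23% × C = 447790.15 + 400.45 + 4351.32
0.9977 × C = 452541.92
C = 452541.92 / 0.9977 = 453585.17
Insurance premium = 0.23% × 453585.17 = 1043.25

CIF value: CAD 453585.17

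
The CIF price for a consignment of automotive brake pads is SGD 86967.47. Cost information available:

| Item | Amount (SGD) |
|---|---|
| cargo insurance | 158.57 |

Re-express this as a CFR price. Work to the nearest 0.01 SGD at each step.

CFR price: SGD 86808.90

From CIF to CFR, the seller no longer bears: insurance.
CFR price = 86967.47 − 158.57 = 86808.90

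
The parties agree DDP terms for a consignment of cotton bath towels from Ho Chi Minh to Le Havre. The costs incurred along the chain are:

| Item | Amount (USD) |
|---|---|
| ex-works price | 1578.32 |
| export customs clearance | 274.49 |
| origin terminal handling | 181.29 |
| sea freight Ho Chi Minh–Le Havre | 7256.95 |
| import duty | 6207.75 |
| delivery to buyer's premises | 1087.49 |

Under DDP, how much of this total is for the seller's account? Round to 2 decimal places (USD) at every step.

Seller's account: USD 16586.29

DDP: the seller bears all costs including import duty.
Seller's account: goods 1578.32 + export clearance 274.49 + origin terminal 181.29 + freight 7256.95 + duty 6207.75 + delivery 1087.49 = 16586.29
Buyer's account: 0.00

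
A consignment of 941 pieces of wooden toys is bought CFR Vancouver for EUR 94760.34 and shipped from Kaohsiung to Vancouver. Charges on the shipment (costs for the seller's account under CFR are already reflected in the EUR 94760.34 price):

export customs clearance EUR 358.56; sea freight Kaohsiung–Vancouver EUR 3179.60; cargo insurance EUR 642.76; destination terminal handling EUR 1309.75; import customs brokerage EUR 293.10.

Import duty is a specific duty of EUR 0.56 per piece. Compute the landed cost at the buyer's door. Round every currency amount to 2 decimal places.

CFR: the seller pays costs through ocean freight to the destination port, but not insurance.
Already in the invoice (seller's account under CFR): export clearance, freight — exclude.
CIF value = CFR price + insurance = 94760.34 + 642.76 = 95403.10
Import duty = 941 × 0.56 = 526.96
Buyer bears: insurance 642.76 + destination terminal 1309.75 + brokerage 293.10 + duty 526.96 = 2772.57
Landed cost = invoice 94760.34 + 2772.57 = 97532.91

Total landed cost: EUR 97532.91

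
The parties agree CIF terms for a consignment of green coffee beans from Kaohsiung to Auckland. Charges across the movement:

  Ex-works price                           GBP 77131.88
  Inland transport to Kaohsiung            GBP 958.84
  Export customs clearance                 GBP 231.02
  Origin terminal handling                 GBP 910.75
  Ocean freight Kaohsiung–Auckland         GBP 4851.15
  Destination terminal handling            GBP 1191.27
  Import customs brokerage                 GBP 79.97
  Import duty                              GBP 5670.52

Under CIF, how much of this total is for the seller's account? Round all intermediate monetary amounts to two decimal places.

CIF: the seller pays costs through ocean freight and marine insurance to the destination port.
Seller's account: goods 77131.88 + inland to port 958.84 + export clearance 231.02 + origin terminal 910.75 + freight 4851.15 = 84083.64
Buyer's account: destination terminal 1191.27 + brokerage 79.97 + duty 5670.52 = 6941.76

Seller's account: GBP 84083.64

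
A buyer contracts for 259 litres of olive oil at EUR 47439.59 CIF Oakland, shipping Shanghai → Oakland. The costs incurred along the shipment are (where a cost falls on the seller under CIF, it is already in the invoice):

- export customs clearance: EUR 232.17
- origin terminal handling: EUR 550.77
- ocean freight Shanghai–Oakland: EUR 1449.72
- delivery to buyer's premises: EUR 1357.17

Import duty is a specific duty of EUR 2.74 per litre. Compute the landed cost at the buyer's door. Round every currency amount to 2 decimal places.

CIF: the seller pays costs through ocean freight and marine insurance to the destination port.
Already in the invoice (seller's account under CIF): export clearance, origin terminal, freight — exclude.
The CIF price already equals the CIF value: 47439.59
Import duty = 259 × 2.74 = 709.66
Buyer bears: delivery 1357.17 + duty 709.66 = 2066.83
Landed cost = invoice 47439.59 + 2066.83 = 49506.42

Total landed cost: EUR 49506.42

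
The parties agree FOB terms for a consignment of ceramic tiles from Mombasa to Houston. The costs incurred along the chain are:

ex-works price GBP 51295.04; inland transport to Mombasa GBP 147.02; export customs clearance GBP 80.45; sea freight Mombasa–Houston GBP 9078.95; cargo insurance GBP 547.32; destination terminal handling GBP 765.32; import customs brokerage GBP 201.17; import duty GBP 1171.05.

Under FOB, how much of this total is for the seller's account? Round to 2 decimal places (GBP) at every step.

Seller's account: GBP 51522.51

FOB: the seller bears costs until goods are on board at the origin port; the buyer bears freight, insurance and all costs thereafter.
Seller's account: goods 51295.04 + inland to port 147.02 + export clearance 80.45 = 51522.51
Buyer's account: freight 9078.95 + insurance 547.32 + destination terminal 765.32 + brokerage 201.17 + duty 1171.05 = 11763.81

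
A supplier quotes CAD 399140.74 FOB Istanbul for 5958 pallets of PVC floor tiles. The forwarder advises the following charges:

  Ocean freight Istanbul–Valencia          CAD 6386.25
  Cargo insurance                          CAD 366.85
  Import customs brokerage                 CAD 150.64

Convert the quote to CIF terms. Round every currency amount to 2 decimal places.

Not relevant to the conversion: brokerage — on the buyer under both terms; not part of either seller's price.
From FOB to CIF, the seller additionally bears: freight, insurance.
CIF price = 399140.74 + 6386.25 + 366.85 = 405893.84

CIF price: CAD 405893.84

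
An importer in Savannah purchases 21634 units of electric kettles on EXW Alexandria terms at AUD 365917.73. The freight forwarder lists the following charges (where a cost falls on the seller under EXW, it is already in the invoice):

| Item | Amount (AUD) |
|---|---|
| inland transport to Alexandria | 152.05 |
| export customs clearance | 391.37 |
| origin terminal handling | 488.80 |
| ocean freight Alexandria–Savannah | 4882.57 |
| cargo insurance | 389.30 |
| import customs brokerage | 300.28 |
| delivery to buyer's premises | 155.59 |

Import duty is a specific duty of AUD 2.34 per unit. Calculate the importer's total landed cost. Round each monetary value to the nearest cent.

Total landed cost: AUD 423301.25

EXW: the seller makes goods available at their premises; the buyer bears all onward costs.
CIF value = EXW price + inland to port + export clearance + origin terminal + freight + insurance = 365917.73 + 152.05 + 391.37 + 488.80 + 4882.57 + 389.30 = 372221.82
Import duty = 21634 × 2.34 = 50623.56
Buyer bears: inland to port 152.05 + export clearance 391.37 + origin terminal 488.80 + freight 4882.57 + insurance 389.30 + brokerage 300.28 + delivery 155.59 + duty 50623.56 = 57383.52
Landed cost = invoice 365917.73 + 57383.52 = 423301.25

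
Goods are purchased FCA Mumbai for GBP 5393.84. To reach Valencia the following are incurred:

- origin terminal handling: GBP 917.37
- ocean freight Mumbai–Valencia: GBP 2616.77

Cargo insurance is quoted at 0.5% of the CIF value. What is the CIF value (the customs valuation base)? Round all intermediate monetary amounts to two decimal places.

Let C be the CIF value. C = FCA price + pre-shipment costs + freight + 0.5% × C
C − 0.5% × C = 5393.84 + 917.37 + 2616.77
0.995 × C = 8927.98
C = 8927.98 / 0.995 = 8972.84
Insurance premium = 0.5% × 8972.84 = 44.86

CIF value: GBP 8972.84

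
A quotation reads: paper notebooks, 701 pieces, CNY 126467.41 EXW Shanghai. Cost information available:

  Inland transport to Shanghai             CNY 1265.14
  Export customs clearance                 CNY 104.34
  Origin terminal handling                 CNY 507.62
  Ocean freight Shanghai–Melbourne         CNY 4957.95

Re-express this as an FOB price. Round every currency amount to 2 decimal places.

FOB price: CNY 128344.51

Not relevant to the conversion: freight — on the buyer under both terms; not part of either seller's price.
From EXW to FOB, the seller additionally bears: inland to port, export clearance, origin terminal.
FOB price = 126467.41 + 1265.14 + 104.34 + 507.62 = 128344.51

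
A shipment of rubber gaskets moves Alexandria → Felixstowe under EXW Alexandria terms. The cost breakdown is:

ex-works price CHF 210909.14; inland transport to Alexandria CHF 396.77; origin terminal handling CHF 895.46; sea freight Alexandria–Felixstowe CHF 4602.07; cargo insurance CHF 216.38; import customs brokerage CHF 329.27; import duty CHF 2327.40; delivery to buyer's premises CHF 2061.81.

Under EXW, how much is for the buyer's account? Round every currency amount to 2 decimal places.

EXW: the seller makes goods available at their premises; the buyer bears all onward costs.
Seller's account: goods 210909.14 = 210909.14
Buyer's account: inland to port 396.77 + origin terminal 895.46 + freight 4602.07 + insurance 216.38 + brokerage 329.27 + duty 2327.40 + delivery 2061.81 = 10829.16

Buyer's account: CHF 10829.16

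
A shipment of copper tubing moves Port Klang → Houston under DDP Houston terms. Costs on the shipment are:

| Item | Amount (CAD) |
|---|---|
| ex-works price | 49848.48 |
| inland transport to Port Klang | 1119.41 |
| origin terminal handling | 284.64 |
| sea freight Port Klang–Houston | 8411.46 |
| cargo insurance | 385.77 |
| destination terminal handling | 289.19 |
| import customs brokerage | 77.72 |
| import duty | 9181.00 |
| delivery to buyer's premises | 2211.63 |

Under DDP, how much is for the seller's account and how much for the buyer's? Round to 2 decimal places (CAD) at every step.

Seller: CAD 71809.30; buyer: CAD 0.00

DDP: the seller bears all costs including import duty.
Seller's account: goods 49848.48 + inland to port 1119.41 + origin terminal 284.64 + freight 8411.46 + insurance 385.77 + destination terminal 289.19 + brokerage 77.72 + duty 9181.00 + delivery 2211.63 = 71809.30
Buyer's account: 0.00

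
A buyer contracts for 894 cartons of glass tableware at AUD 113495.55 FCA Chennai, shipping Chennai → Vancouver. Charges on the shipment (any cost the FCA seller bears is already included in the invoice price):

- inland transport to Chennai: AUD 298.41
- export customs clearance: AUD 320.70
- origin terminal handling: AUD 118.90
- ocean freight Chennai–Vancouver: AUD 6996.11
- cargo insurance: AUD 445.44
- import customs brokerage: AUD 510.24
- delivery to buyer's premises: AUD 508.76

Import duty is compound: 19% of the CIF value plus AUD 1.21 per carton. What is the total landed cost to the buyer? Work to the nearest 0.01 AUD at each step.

Total landed cost: AUD 146157.38

FCA: the seller delivers export-cleared goods to the carrier; the buyer bears costs from that point.
Already in the invoice (seller's account under FCA): inland to port, export clearance — exclude.
CIF value = FCA price + origin terminal + freight + insurance = 113495.55 + 118.90 + 6996.11 + 445.44 = 121056.00
Ad valorem component: 121056.00 × 19% = 23000.64
Specific component: 894 × 1.21 = 1081.74
Import duty = 23000.64 + 1081.74 = 24082.38
Buyer bears: origin terminal 118.90 + freight 6996.11 + insurance 445.44 + brokerage 510.24 + delivery 508.76 + duty 24082.38 = 32661.83
Landed cost = invoice 113495.55 + 32661.83 = 146157.38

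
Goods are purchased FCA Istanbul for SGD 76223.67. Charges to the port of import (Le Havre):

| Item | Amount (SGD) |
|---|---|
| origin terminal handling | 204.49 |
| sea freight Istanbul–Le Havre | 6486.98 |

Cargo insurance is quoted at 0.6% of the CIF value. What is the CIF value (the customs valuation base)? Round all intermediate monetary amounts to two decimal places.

Let C be the CIF value. C = FCA price + pre-shipment costs + freight + 0.6% × C
C − 0.6% × C = 76223.67 + 204.49 + 6486.98
0.994 × C = 82915.14
C = 82915.14 / 0.994 = 83415.63
Insurance premium = 0.6% × 83415.63 = 500.49

CIF value: SGD 83415.63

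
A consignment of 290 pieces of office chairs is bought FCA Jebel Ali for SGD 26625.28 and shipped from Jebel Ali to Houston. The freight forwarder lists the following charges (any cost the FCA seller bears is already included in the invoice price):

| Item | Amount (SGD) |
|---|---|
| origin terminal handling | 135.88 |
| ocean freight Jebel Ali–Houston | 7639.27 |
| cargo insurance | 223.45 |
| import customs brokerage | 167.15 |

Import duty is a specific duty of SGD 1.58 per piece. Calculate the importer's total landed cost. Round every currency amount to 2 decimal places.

FCA: the seller delivers export-cleared goods to the carrier; the buyer bears costs from that point.
CIF value = FCA price + origin terminal + freight + insurance = 26625.28 + 135.88 + 7639.27 + 223.45 = 34623.88
Import duty = 290 × 1.58 = 458.20
Buyer bears: origin terminal 135.88 + freight 7639.27 + insurance 223.45 + brokerage 167.15 + duty 458.20 = 8623.95
Landed cost = invoice 26625.28 + 8623.95 = 35249.23

Total landed cost: SGD 35249.23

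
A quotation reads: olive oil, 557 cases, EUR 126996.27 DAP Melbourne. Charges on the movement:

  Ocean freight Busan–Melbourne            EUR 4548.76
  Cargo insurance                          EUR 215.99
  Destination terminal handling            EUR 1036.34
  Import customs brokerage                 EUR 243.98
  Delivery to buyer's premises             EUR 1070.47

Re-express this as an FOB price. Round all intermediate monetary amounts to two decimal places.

Not relevant to the conversion: brokerage — on the buyer under both terms; not part of either seller's price.
From DAP to FOB, the seller no longer bears: freight, insurance, destination terminal, delivery.
FOB price = 126996.27 − 4548.76 − 215.99 − 1036.34 − 1070.47 = 120124.71

FOB price: EUR 120124.71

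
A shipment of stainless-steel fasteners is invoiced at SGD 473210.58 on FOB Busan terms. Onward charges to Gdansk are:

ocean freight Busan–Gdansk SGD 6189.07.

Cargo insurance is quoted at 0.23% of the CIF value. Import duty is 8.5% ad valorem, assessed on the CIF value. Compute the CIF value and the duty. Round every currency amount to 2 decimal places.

CIF value: SGD 480504.81; import duty: SGD 40842.91

Let C be the CIF value. C = FOB price + freight + 0.23% × C
C − 0.23% × C = 473210.58 + 6189.07
0.9977 × C = 479399.65
C = 479399.65 / 0.9977 = 480504.81
Insurance premium = 0.23% × 480504.81 = 1105.16
Import duty = 480504.81 × 8.5% = 40842.91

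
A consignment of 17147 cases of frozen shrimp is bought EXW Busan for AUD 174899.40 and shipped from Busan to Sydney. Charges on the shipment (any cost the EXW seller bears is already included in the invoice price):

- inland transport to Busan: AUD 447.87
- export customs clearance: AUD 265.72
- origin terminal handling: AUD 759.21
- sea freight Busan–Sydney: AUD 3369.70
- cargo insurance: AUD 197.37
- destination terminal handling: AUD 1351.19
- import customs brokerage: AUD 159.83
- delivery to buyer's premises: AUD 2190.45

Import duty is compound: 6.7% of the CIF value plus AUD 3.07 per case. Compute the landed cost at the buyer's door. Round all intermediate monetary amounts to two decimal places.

EXW: the seller makes goods available at their premises; the buyer bears all onward costs.
CIF value = EXW price + inland to port + export clearance + origin terminal + freight + insurance = 174899.40 + 447.87 + 265.72 + 759.21 + 3369.70 + 197.37 = 179939.27
Ad valorem component: 179939.27 × 6.7% = 12055.93
Specific component: 17147 × 3.07 = 52641.29
Import duty = 12055.93 + 52641.29 = 64697.22
Buyer bears: inland to port 447.87 + export clearance 265.72 + origin terminal 759.21 + freight 3369.70 + insurance 197.37 + destination terminal 1351.19 + brokerage 159.83 + delivery 2190.45 + duty 64697.22 = 73438.56
Landed cost = invoice 174899.40 + 73438.56 = 248337.96

Total landed cost: AUD 248337.96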